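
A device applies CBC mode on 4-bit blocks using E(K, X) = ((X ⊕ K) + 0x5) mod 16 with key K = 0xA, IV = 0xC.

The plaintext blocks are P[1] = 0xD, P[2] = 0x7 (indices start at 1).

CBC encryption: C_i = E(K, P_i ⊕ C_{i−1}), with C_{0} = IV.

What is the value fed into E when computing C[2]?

C[1]: P[1] ⊕ 0xC = 0x1; E(K, 0x1) = 0x0.
C[2]: P[2] ⊕ 0x0 = 0x7; E(K, 0x7) = 0x2.
So the input to E for block [2] is 0x7.

0x7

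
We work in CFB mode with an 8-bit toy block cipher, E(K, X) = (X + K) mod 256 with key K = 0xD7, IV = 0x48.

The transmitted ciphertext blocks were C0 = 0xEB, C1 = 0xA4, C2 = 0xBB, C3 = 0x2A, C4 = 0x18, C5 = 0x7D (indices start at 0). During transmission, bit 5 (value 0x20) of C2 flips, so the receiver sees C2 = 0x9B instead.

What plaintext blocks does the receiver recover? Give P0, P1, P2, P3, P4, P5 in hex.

P0 = 0xF4, P1 = 0x66, P2 = 0xE0, P3 = 0x58, P4 = 0x19, P5 = 0x92

CFB decryption: P_i = C_i ⊕ E(K, C_{i−1}), with C_{−1} = IV.
Only C2 changed, to 0x9B. In CFB, a change in C_i flips the same bit in P_i and garbles P_{i+1}. Decrypting the received ciphertext:
P0: E(K, 0x48) = 0x1F; 0xEB ⊕ 0x1F = 0xF4.
P1: E(K, 0xEB) = 0xC2; 0xA4 ⊕ 0xC2 = 0x66.
P2: E(K, 0xA4) = 0x7B; 0x9B ⊕ 0x7B = 0xE0.
P3: E(K, 0x9B) = 0x72; 0x2A ⊕ 0x72 = 0x58.
P4: E(K, 0x2A) = 0x01; 0x18 ⊕ 0x01 = 0x19.
P5: E(K, 0x18) = 0xEF; 0x7D ⊕ 0xEF = 0x92.
Blocks that differ from the original plaintext: P2, P3.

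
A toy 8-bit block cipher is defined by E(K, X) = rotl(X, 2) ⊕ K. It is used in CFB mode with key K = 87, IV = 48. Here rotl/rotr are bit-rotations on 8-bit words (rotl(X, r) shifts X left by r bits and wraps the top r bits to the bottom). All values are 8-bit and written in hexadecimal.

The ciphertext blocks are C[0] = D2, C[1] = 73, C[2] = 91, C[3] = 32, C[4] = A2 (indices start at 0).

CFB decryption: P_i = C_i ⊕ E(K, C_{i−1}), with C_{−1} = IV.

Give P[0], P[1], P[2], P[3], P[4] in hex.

P[0]: E(K, 48) = A6; D2 ⊕ A6 = 74.
P[1]: E(K, D2) = CC; 73 ⊕ CC = BF.
P[2]: E(K, 73) = 4A; 91 ⊕ 4A = DB.
P[3]: E(K, 91) = C1; 32 ⊕ C1 = F3.
P[4]: E(K, 32) = 4F; A2 ⊕ 4F = ED.

P[0] = 74, P[1] = BF, P[2] = DB, P[3] = F3, P[4] = ED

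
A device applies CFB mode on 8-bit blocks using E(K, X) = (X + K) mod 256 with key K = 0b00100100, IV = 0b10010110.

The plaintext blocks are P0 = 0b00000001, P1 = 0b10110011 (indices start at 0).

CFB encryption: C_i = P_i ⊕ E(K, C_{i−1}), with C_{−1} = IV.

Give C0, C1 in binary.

C0 = 0b10111011, C1 = 0b01101100

C0: E(K, 0b10010110) = 0b10111010; 0b00000001 ⊕ 0b10111010 = 0b10111011.
C1: E(K, 0b10111011) = 0b11011111; 0b10110011 ⊕ 0b11011111 = 0b01101100.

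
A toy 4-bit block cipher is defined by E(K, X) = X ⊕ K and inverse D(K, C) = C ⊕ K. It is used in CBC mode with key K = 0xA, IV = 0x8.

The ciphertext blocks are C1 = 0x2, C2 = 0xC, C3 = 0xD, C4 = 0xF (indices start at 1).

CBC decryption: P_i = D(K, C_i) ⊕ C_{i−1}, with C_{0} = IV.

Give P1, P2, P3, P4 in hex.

P1: D(K, 0x2) = 0x8; 0x8 ⊕ 0x8 = 0x0.
P2: D(K, 0xC) = 0x6; 0x6 ⊕ 0x2 = 0x4.
P3: D(K, 0xD) = 0x7; 0x7 ⊕ 0xC = 0xB.
P4: D(K, 0xF) = 0x5; 0x5 ⊕ 0xD = 0x8.

P1 = 0x0, P2 = 0x4, P3 = 0xB, P4 = 0x8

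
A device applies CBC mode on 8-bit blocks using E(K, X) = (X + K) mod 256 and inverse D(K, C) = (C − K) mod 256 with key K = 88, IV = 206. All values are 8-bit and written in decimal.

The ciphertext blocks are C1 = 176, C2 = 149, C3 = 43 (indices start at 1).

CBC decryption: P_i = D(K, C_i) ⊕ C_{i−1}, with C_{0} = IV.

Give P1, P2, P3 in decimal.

P1: D(K, 176) = 88; 88 ⊕ 206 = 150.
P2: D(K, 149) = 61; 61 ⊕ 176 = 141.
P3: D(K, 43) = 211; 211 ⊕ 149 = 70.

P1 = 150, P2 = 141, P3 = 70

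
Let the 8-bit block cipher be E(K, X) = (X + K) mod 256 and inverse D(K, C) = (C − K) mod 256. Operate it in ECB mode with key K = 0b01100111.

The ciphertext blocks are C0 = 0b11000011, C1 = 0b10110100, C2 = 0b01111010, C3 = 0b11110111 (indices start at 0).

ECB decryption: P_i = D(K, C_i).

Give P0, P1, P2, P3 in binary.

P0 = 0b01011100, P1 = 0b01001101, P2 = 0b00010011, P3 = 0b10010000

P0: D(K, 0b11000011) = 0b01011100.
P1: D(K, 0b10110100) = 0b01001101.
P2: D(K, 0b01111010) = 0b00010011.
P3: D(K, 0b11110111) = 0b10010000.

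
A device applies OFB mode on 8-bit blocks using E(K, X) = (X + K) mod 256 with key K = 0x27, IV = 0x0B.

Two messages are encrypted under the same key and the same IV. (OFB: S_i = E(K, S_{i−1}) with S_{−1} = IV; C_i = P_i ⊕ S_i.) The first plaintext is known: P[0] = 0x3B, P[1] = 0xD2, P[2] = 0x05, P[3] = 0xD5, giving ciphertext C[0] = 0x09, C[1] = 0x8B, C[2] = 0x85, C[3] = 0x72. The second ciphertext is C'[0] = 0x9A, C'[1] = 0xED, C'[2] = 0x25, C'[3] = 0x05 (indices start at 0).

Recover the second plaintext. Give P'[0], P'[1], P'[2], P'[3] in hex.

In OFB with a reused IV, both messages share the same keystream S_i, so C_i ⊕ C'_i = P_i ⊕ P'_i and thus P'_i = P_i ⊕ C_i ⊕ C'_i.
P'[0]: 0x3B ⊕ 0x09 ⊕ 0x9A = 0xA8.
P'[1]: 0xD2 ⊕ 0x8B ⊕ 0xED = 0xB4.
P'[2]: 0x05 ⊕ 0x85 ⊕ 0x25 = 0xA5.
P'[3]: 0xD5 ⊕ 0x72 ⊕ 0x05 = 0xA2.

P'[0] = 0xA8, P'[1] = 0xB4, P'[2] = 0xA5, P'[3] = 0xA2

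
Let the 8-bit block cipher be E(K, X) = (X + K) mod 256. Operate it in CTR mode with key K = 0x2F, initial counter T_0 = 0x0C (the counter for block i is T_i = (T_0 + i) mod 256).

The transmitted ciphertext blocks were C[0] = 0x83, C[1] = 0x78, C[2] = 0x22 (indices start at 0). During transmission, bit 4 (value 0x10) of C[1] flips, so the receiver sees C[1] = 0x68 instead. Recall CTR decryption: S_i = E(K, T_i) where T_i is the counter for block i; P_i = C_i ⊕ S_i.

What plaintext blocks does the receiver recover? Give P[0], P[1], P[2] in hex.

P[0] = 0xB8, P[1] = 0x54, P[2] = 0x1F

Only C[1] changed, to 0x68. In CTR, a change in C_i flips the same bit in P_i only; the keystream is unaffected. Decrypting the received ciphertext:
P[0]: T = 0x0C, S = E(K, T) = 0x3B; 0x83 ⊕ 0x3B = 0xB8.
P[1]: T = 0x0D, S = E(K, T) = 0x3C; 0x68 ⊕ 0x3C = 0x54.
P[2]: T = 0x0E, S = E(K, T) = 0x3D; 0x22 ⊕ 0x3D = 0x1F.
Blocks that differ from the original plaintext: P[1].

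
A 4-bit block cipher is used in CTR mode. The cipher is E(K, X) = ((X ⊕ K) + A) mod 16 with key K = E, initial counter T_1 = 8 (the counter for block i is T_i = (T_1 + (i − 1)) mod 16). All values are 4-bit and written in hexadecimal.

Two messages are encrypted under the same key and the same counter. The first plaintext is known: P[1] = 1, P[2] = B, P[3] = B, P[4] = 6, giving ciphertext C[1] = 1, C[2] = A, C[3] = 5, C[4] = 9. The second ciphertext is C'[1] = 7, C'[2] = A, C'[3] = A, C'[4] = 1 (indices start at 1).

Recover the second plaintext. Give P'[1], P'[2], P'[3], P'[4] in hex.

P'[1] = 7, P'[2] = B, P'[3] = 4, P'[4] = E

In CTR with a reused counter, both messages share the same keystream S_i, so C_i ⊕ C'_i = P_i ⊕ P'_i and thus P'_i = P_i ⊕ C_i ⊕ C'_i.
P'[1]: 1 ⊕ 1 ⊕ 7 = 7.
P'[2]: B ⊕ A ⊕ A = B.
P'[3]: B ⊕ 5 ⊕ A = 4.
P'[4]: 6 ⊕ 9 ⊕ 1 = E.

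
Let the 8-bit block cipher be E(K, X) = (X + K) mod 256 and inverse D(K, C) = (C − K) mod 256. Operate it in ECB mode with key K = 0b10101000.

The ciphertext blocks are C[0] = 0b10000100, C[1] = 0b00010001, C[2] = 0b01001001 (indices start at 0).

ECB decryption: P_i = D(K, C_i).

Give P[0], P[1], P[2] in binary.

P[0] = 0b11011100, P[1] = 0b01101001, P[2] = 0b10100001

P[0]: D(K, 0b10000100) = 0b11011100.
P[1]: D(K, 0b00010001) = 0b01101001.
P[2]: D(K, 0b01001001) = 0b10100001.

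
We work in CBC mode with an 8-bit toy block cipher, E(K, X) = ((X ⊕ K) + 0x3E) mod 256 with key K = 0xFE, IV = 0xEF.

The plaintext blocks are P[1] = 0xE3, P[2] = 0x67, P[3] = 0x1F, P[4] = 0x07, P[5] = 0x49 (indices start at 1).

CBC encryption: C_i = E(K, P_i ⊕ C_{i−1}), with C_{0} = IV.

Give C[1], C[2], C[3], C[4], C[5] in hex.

C[1]: P[1] ⊕ 0xEF = 0x0C; E(K, 0x0C) = 0x30.
C[2]: P[2] ⊕ 0x30 = 0x57; E(K, 0x57) = 0xE7.
C[3]: P[3] ⊕ 0xE7 = 0xF8; E(K, 0xF8) = 0x44.
C[4]: P[4] ⊕ 0x44 = 0x43; E(K, 0x43) = 0xFB.
C[5]: P[5] ⊕ 0xFB = 0xB2; E(K, 0xB2) = 0x8A.

C[1] = 0x30, C[2] = 0xE7, C[3] = 0x44, C[4] = 0xFB, C[5] = 0x8A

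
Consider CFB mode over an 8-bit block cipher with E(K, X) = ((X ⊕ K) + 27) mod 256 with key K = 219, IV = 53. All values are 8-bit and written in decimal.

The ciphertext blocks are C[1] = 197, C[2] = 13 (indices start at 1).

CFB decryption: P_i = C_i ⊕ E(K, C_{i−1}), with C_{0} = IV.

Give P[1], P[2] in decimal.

P[1] = 204, P[2] = 52

P[1]: E(K, 53) = 9; 197 ⊕ 9 = 204.
P[2]: E(K, 197) = 57; 13 ⊕ 57 = 52.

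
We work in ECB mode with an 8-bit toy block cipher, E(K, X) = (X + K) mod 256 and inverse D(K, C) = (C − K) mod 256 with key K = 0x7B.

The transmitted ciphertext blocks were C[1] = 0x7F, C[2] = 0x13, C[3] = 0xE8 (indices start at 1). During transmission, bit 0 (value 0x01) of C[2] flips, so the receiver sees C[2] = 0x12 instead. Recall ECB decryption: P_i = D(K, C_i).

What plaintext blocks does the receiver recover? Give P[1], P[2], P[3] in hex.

P[1] = 0x04, P[2] = 0x97, P[3] = 0x6D

Only C[2] changed, to 0x12. In ECB, a change in C_i affects only P_i. Decrypting the received ciphertext:
P[1]: D(K, 0x7F) = 0x04.
P[2]: D(K, 0x12) = 0x97.
P[3]: D(K, 0xE8) = 0x6D.
Blocks that differ from the original plaintext: P[2].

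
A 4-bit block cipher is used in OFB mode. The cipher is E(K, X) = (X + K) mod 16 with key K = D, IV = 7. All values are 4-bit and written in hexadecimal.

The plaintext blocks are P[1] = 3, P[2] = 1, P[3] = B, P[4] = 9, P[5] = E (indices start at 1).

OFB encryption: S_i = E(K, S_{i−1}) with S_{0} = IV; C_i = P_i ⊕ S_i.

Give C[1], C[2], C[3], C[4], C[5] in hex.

C[1] = 7, C[2] = 0, C[3] = 5, C[4] = 2, C[5] = 6

C[1]: S = E(K, 7) = 4; 3 ⊕ 4 = 7.
C[2]: S = E(K, 4) = 1; 1 ⊕ 1 = 0.
C[3]: S = E(K, 1) = E; B ⊕ E = 5.
C[4]: S = E(K, E) = B; 9 ⊕ B = 2.
C[5]: S = E(K, B) = 8; E ⊕ 8 = 6.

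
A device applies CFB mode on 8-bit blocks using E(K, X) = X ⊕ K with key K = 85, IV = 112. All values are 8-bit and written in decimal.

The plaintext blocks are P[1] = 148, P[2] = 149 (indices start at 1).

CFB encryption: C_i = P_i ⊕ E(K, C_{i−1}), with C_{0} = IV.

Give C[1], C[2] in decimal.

C[1] = 177, C[2] = 113

C[1]: E(K, 112) = 37; 148 ⊕ 37 = 177.
C[2]: E(K, 177) = 228; 149 ⊕ 228 = 113.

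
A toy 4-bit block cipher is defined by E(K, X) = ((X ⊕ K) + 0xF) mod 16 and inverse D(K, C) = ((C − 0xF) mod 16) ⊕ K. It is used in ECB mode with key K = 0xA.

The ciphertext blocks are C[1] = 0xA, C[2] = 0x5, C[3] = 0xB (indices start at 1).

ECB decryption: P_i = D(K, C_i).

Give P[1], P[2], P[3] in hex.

P[1]: D(K, 0xA) = 0x1.
P[2]: D(K, 0x5) = 0xC.
P[3]: D(K, 0xB) = 0x6.

P[1] = 0x1, P[2] = 0xC, P[3] = 0x6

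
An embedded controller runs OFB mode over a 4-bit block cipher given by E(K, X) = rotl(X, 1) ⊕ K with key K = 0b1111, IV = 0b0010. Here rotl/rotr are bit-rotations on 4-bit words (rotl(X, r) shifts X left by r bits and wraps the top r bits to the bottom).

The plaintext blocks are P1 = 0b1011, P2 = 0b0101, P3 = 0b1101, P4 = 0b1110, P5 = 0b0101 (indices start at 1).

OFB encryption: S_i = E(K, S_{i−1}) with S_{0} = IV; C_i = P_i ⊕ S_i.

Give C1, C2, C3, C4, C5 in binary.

C1 = 0b0000, C2 = 0b1101, C3 = 0b0011, C4 = 0b1100, C5 = 0b1110

C1: S = E(K, 0b0010) = 0b1011; 0b1011 ⊕ 0b1011 = 0b0000.
C2: S = E(K, 0b1011) = 0b1000; 0b0101 ⊕ 0b1000 = 0b1101.
C3: S = E(K, 0b1000) = 0b1110; 0b1101 ⊕ 0b1110 = 0b0011.
C4: S = E(K, 0b1110) = 0b0010; 0b1110 ⊕ 0b0010 = 0b1100.
C5: S = E(K, 0b0010) = 0b1011; 0b0101 ⊕ 0b1011 = 0b1110.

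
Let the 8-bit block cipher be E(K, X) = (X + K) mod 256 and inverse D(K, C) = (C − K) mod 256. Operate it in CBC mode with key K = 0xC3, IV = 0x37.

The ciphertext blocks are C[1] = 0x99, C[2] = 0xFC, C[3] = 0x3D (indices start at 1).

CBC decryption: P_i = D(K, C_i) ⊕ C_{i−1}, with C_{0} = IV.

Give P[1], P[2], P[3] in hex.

P[1]: D(K, 0x99) = 0xD6; 0xD6 ⊕ 0x37 = 0xE1.
P[2]: D(K, 0xFC) = 0x39; 0x39 ⊕ 0x99 = 0xA0.
P[3]: D(K, 0x3D) = 0x7A; 0x7A ⊕ 0xFC = 0x86.

P[1] = 0xE1, P[2] = 0xA0, P[3] = 0x86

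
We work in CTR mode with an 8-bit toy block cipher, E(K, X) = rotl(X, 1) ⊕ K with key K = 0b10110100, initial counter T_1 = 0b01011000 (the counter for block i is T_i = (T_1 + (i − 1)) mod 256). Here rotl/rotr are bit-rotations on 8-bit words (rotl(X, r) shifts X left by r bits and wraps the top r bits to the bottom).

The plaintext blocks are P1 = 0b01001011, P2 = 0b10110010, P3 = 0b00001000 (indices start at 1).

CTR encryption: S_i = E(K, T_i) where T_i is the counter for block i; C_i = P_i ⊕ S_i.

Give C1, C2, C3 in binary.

C1: T = 0b01011000, S = E(K, T) = 0b00000100; 0b01001011 ⊕ 0b00000100 = 0b01001111.
C2: T = 0b01011001, S = E(K, T) = 0b00000110; 0b10110010 ⊕ 0b00000110 = 0b10110100.
C3: T = 0b01011010, S = E(K, T) = 0b00000000; 0b00001000 ⊕ 0b00000000 = 0b00001000.

C1 = 0b01001111, C2 = 0b10110100, C3 = 0b00001000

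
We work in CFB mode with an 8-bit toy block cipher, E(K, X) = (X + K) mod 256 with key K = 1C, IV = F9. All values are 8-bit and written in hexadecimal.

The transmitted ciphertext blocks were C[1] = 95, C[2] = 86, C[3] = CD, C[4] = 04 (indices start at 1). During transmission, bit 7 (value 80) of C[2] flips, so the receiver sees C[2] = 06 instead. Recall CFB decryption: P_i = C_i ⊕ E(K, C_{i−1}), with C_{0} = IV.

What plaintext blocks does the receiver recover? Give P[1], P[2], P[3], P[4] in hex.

P[1] = 80, P[2] = B7, P[3] = EF, P[4] = ED

Only C[2] changed, to 06. In CFB, a change in C_i flips the same bit in P_i and garbles P_{i+1}. Decrypting the received ciphertext:
P[1]: E(K, F9) = 15; 95 ⊕ 15 = 80.
P[2]: E(K, 95) = B1; 06 ⊕ B1 = B7.
P[3]: E(K, 06) = 22; CD ⊕ 22 = EF.
P[4]: E(K, CD) = E9; 04 ⊕ E9 = ED.
Blocks that differ from the original plaintext: P[2], P[3].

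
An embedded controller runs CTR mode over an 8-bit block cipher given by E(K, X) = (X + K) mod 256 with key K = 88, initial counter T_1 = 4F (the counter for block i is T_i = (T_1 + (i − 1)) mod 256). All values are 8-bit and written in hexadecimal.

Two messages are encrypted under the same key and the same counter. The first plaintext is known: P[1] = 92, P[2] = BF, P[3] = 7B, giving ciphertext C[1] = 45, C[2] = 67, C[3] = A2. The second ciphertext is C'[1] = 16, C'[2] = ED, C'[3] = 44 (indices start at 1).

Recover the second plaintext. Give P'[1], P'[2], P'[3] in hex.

P'[1] = C1, P'[2] = 35, P'[3] = 9D

In CTR with a reused counter, both messages share the same keystream S_i, so C_i ⊕ C'_i = P_i ⊕ P'_i and thus P'_i = P_i ⊕ C_i ⊕ C'_i.
P'[1]: 92 ⊕ 45 ⊕ 16 = C1.
P'[2]: BF ⊕ 67 ⊕ ED = 35.
P'[3]: 7B ⊕ A2 ⊕ 44 = 9D.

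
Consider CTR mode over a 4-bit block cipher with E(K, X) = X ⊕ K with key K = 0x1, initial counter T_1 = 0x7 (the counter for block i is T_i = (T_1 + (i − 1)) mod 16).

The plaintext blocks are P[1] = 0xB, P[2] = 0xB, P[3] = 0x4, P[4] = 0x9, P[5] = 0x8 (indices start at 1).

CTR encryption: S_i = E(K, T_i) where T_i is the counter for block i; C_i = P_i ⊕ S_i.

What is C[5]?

C[1]: T = 0x7, S = E(K, T) = 0x6; 0xB ⊕ 0x6 = 0xD.
C[2]: T = 0x8, S = E(K, T) = 0x9; 0xB ⊕ 0x9 = 0x2.
C[3]: T = 0x9, S = E(K, T) = 0x8; 0x4 ⊕ 0x8 = 0xC.
C[4]: T = 0xA, S = E(K, T) = 0xB; 0x9 ⊕ 0xB = 0x2.
C[5]: T = 0xB, S = E(K, T) = 0xA; 0x8 ⊕ 0xA = 0x2.

C[5] = 0x2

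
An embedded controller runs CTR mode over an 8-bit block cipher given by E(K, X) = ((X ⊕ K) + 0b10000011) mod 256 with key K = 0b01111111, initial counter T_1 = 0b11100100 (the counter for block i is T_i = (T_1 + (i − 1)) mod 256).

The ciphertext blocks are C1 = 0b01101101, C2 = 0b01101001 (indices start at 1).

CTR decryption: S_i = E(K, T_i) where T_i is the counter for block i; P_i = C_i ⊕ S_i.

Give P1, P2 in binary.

P1 = 0b01110011, P2 = 0b01110100

P1: T = 0b11100100, S = E(K, T) = 0b00011110; 0b01101101 ⊕ 0b00011110 = 0b01110011.
P2: T = 0b11100101, S = E(K, T) = 0b00011101; 0b01101001 ⊕ 0b00011101 = 0b01110100.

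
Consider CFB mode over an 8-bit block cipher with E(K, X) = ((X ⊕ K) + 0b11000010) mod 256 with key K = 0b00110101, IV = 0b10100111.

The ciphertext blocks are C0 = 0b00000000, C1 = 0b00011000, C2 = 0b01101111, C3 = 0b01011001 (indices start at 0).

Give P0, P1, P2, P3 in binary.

CFB decryption: P_i = C_i ⊕ E(K, C_{i−1}), with C_{−1} = IV.
P0: E(K, 0b10100111) = 0b01010100; 0b00000000 ⊕ 0b01010100 = 0b01010100.
P1: E(K, 0b00000000) = 0b11110111; 0b00011000 ⊕ 0b11110111 = 0b11101111.
P2: E(K, 0b00011000) = 0b11101111; 0b01101111 ⊕ 0b11101111 = 0b10000000.
P3: E(K, 0b01101111) = 0b00011100; 0b01011001 ⊕ 0b00011100 = 0b01000101.

P0 = 0b01010100, P1 = 0b11101111, P2 = 0b10000000, P3 = 0b01000101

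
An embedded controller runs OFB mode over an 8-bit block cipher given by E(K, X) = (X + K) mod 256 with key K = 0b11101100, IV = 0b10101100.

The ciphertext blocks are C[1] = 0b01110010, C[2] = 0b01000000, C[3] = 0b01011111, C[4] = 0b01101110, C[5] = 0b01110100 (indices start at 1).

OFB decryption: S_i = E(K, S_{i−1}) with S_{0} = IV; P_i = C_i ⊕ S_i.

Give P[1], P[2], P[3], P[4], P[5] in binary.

P[1]: S = E(K, 0b10101100) = 0b10011000; 0b01110010 ⊕ 0b10011000 = 0b11101010.
P[2]: S = E(K, 0b10011000) = 0b10000100; 0b01000000 ⊕ 0b10000100 = 0b11000100.
P[3]: S = E(K, 0b10000100) = 0b01110000; 0b01011111 ⊕ 0b01110000 = 0b00101111.
P[4]: S = E(K, 0b01110000) = 0b01011100; 0b01101110 ⊕ 0b01011100 = 0b00110010.
P[5]: S = E(K, 0b01011100) = 0b01001000; 0b01110100 ⊕ 0b01001000 = 0b00111100.

P[1] = 0b11101010, P[2] = 0b11000100, P[3] = 0b00101111, P[4] = 0b00110010, P[5] = 0b00111100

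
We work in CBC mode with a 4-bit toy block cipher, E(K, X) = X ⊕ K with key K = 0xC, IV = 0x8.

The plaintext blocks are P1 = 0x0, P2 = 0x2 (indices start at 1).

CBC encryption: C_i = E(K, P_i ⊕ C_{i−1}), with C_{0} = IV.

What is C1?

C1 = 0x4

C1: P1 ⊕ 0x8 = 0x8; E(K, 0x8) = 0x4.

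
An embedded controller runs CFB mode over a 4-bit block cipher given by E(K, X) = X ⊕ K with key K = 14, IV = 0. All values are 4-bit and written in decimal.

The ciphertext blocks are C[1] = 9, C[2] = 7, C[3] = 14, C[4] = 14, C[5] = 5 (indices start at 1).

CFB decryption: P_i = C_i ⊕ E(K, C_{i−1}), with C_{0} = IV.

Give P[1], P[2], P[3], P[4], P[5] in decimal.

P[1] = 7, P[2] = 0, P[3] = 7, P[4] = 14, P[5] = 5

P[1]: E(K, 0) = 14; 9 ⊕ 14 = 7.
P[2]: E(K, 9) = 7; 7 ⊕ 7 = 0.
P[3]: E(K, 7) = 9; 14 ⊕ 9 = 7.
P[4]: E(K, 14) = 0; 14 ⊕ 0 = 14.
P[5]: E(K, 14) = 0; 5 ⊕ 0 = 5.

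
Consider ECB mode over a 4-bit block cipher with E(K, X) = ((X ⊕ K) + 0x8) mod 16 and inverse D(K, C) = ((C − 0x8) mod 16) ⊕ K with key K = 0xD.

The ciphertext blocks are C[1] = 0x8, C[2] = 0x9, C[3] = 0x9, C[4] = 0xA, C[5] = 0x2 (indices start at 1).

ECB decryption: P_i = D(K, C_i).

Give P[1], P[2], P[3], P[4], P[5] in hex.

P[1] = 0xD, P[2] = 0xC, P[3] = 0xC, P[4] = 0xF, P[5] = 0x7

P[1]: D(K, 0x8) = 0xD.
P[2]: D(K, 0x9) = 0xC.
P[3]: D(K, 0x9) = 0xC.
P[4]: D(K, 0xA) = 0xF.
P[5]: D(K, 0x2) = 0x7.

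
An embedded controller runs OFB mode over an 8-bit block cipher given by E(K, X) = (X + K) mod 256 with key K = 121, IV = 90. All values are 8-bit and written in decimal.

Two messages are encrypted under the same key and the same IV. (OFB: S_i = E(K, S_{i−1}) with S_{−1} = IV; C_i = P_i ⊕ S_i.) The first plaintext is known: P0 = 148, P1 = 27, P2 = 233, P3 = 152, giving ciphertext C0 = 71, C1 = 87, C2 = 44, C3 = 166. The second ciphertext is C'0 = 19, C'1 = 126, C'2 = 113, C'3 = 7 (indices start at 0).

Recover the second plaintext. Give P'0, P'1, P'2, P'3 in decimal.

P'0 = 192, P'1 = 50, P'2 = 180, P'3 = 57

In OFB with a reused IV, both messages share the same keystream S_i, so C_i ⊕ C'_i = P_i ⊕ P'_i and thus P'_i = P_i ⊕ C_i ⊕ C'_i.
P'0: 148 ⊕ 71 ⊕ 19 = 192.
P'1: 27 ⊕ 87 ⊕ 126 = 50.
P'2: 233 ⊕ 44 ⊕ 113 = 180.
P'3: 152 ⊕ 166 ⊕ 7 = 57.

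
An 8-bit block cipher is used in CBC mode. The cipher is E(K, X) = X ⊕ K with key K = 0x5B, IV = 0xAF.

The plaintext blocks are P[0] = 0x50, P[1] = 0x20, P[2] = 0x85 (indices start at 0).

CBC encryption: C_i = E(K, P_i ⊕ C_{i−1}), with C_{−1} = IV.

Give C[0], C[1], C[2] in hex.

C[0] = 0xA4, C[1] = 0xDF, C[2] = 0x01

C[0]: P[0] ⊕ 0xAF = 0xFF; E(K, 0xFF) = 0xA4.
C[1]: P[1] ⊕ 0xA4 = 0x84; E(K, 0x84) = 0xDF.
C[2]: P[2] ⊕ 0xDF = 0x5A; E(K, 0x5A) = 0x01.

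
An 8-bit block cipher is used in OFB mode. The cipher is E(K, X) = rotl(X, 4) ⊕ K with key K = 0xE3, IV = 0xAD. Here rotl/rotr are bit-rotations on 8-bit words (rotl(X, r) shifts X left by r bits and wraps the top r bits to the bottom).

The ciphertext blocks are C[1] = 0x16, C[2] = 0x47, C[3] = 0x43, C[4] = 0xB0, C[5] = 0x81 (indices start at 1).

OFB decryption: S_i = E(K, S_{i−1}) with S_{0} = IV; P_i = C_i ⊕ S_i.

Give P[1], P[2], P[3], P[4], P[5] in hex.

P[1]: S = E(K, 0xAD) = 0x39; 0x16 ⊕ 0x39 = 0x2F.
P[2]: S = E(K, 0x39) = 0x70; 0x47 ⊕ 0x70 = 0x37.
P[3]: S = E(K, 0x70) = 0xE4; 0x43 ⊕ 0xE4 = 0xA7.
P[4]: S = E(K, 0xE4) = 0xAD; 0xB0 ⊕ 0xAD = 0x1D.
P[5]: S = E(K, 0xAD) = 0x39; 0x81 ⊕ 0x39 = 0xB8.

P[1] = 0x2F, P[2] = 0x37, P[3] = 0xA7, P[4] = 0x1D, P[5] = 0xB8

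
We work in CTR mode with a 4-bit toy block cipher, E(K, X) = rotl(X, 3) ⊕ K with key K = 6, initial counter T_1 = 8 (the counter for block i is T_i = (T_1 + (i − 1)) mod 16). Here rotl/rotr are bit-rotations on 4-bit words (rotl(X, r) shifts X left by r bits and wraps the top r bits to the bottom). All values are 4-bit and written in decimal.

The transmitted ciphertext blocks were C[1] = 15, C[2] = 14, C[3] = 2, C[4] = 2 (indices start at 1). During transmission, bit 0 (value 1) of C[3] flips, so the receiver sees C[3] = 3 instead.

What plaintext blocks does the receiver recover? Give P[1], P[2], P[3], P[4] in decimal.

CTR decryption: S_i = E(K, T_i) where T_i is the counter for block i; P_i = C_i ⊕ S_i.
Only C[3] changed, to 3. In CTR, a change in C_i flips the same bit in P_i only; the keystream is unaffected. Decrypting the received ciphertext:
P[1]: T = 8, S = E(K, T) = 2; 15 ⊕ 2 = 13.
P[2]: T = 9, S = E(K, T) = 10; 14 ⊕ 10 = 4.
P[3]: T = 10, S = E(K, T) = 3; 3 ⊕ 3 = 0.
P[4]: T = 11, S = E(K, T) = 11; 2 ⊕ 11 = 9.
Blocks that differ from the original plaintext: P[3].

P[1] = 13, P[2] = 4, P[3] = 0, P[4] = 9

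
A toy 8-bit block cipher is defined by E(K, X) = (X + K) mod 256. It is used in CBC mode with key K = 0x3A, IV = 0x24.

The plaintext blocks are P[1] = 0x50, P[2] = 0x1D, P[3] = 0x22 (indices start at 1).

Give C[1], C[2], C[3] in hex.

CBC encryption: C_i = E(K, P_i ⊕ C_{i−1}), with C_{0} = IV.
C[1]: P[1] ⊕ 0x24 = 0x74; E(K, 0x74) = 0xAE.
C[2]: P[2] ⊕ 0xAE = 0xB3; E(K, 0xB3) = 0xED.
C[3]: P[3] ⊕ 0xED = 0xCF; E(K, 0xCF) = 0x09.

C[1] = 0xAE, C[2] = 0xED, C[3] = 0x09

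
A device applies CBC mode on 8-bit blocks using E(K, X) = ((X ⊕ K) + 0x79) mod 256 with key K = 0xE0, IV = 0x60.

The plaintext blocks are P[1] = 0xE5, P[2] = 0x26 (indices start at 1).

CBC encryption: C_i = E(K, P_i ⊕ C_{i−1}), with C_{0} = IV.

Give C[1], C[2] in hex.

C[1] = 0xDE, C[2] = 0x91

C[1]: P[1] ⊕ 0x60 = 0x85; E(K, 0x85) = 0xDE.
C[2]: P[2] ⊕ 0xDE = 0xF8; E(K, 0xF8) = 0x91.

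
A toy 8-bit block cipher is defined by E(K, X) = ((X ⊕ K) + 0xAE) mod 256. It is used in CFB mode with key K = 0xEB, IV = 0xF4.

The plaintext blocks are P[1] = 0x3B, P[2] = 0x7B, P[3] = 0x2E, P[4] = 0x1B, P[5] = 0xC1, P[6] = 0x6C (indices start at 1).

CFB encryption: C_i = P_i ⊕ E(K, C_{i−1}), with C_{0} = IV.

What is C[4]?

C[4] = 0x61

C[1]: E(K, 0xF4) = 0xCD; 0x3B ⊕ 0xCD = 0xF6.
C[2]: E(K, 0xF6) = 0xCB; 0x7B ⊕ 0xCB = 0xB0.
C[3]: E(K, 0xB0) = 0x09; 0x2E ⊕ 0x09 = 0x27.
C[4]: E(K, 0x27) = 0x7A; 0x1B ⊕ 0x7A = 0x61.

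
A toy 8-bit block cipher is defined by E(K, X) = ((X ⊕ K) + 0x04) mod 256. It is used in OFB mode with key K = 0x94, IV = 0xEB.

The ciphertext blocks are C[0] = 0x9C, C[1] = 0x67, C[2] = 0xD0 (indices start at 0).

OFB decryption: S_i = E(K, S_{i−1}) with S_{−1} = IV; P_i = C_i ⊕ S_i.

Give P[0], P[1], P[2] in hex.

P[0]: S = E(K, 0xEB) = 0x83; 0x9C ⊕ 0x83 = 0x1F.
P[1]: S = E(K, 0x83) = 0x1B; 0x67 ⊕ 0x1B = 0x7C.
P[2]: S = E(K, 0x1B) = 0x93; 0xD0 ⊕ 0x93 = 0x43.

P[0] = 0x1F, P[1] = 0x7C, P[2] = 0x43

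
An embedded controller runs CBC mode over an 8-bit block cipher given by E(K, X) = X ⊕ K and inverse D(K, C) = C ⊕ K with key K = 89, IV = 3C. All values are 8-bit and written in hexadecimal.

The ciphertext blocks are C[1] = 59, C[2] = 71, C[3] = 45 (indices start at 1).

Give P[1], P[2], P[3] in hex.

P[1] = EC, P[2] = A1, P[3] = BD

CBC decryption: P_i = D(K, C_i) ⊕ C_{i−1}, with C_{0} = IV.
P[1]: D(K, 59) = D0; D0 ⊕ 3C = EC.
P[2]: D(K, 71) = F8; F8 ⊕ 59 = A1.
P[3]: D(K, 45) = CC; CC ⊕ 71 = BD.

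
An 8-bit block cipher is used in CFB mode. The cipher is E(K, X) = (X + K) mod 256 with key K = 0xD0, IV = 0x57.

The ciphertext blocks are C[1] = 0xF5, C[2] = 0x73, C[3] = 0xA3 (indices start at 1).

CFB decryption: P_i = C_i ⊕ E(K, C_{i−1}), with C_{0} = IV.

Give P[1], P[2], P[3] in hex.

P[1] = 0xD2, P[2] = 0xB6, P[3] = 0xE0

P[1]: E(K, 0x57) = 0x27; 0xF5 ⊕ 0x27 = 0xD2.
P[2]: E(K, 0xF5) = 0xC5; 0x73 ⊕ 0xC5 = 0xB6.
P[3]: E(K, 0x73) = 0x43; 0xA3 ⊕ 0x43 = 0xE0.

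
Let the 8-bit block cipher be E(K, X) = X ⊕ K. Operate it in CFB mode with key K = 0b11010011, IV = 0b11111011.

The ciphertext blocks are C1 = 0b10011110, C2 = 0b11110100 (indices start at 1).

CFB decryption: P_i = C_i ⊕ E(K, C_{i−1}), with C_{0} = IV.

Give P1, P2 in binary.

P1: E(K, 0b11111011) = 0b00101000; 0b10011110 ⊕ 0b00101000 = 0b10110110.
P2: E(K, 0b10011110) = 0b01001101; 0b11110100 ⊕ 0b01001101 = 0b10111001.

P1 = 0b10110110, P2 = 0b10111001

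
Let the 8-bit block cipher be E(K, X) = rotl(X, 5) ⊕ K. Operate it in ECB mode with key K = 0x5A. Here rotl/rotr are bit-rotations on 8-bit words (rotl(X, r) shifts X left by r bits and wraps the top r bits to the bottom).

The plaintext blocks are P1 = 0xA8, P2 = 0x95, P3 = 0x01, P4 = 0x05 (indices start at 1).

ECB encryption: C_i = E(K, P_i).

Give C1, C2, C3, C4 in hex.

C1: E(K, 0xA8) = 0x4F.
C2: E(K, 0x95) = 0xE8.
C3: E(K, 0x01) = 0x7A.
C4: E(K, 0x05) = 0xFA.

C1 = 0x4F, C2 = 0xE8, C3 = 0x7A, C4 = 0xFA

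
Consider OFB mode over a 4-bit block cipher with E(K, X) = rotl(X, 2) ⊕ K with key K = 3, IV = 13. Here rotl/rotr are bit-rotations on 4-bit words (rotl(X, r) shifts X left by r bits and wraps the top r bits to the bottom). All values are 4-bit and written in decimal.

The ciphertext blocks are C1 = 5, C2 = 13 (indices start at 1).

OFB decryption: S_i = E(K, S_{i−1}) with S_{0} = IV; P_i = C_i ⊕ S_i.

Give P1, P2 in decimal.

P1: S = E(K, 13) = 4; 5 ⊕ 4 = 1.
P2: S = E(K, 4) = 2; 13 ⊕ 2 = 15.

P1 = 1, P2 = 15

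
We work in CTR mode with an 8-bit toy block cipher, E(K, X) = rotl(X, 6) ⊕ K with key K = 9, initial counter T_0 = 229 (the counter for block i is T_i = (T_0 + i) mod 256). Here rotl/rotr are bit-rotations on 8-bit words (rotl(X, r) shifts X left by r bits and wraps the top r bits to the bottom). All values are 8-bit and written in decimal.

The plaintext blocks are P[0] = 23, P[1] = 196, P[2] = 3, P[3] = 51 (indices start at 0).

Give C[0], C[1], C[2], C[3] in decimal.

C[0] = 103, C[1] = 116, C[2] = 243, C[3] = 0

CTR encryption: S_i = E(K, T_i) where T_i is the counter for block i; C_i = P_i ⊕ S_i.
C[0]: T = 229, S = E(K, T) = 112; 23 ⊕ 112 = 103.
C[1]: T = 230, S = E(K, T) = 176; 196 ⊕ 176 = 116.
C[2]: T = 231, S = E(K, T) = 240; 3 ⊕ 240 = 243.
C[3]: T = 232, S = E(K, T) = 51; 51 ⊕ 51 = 0.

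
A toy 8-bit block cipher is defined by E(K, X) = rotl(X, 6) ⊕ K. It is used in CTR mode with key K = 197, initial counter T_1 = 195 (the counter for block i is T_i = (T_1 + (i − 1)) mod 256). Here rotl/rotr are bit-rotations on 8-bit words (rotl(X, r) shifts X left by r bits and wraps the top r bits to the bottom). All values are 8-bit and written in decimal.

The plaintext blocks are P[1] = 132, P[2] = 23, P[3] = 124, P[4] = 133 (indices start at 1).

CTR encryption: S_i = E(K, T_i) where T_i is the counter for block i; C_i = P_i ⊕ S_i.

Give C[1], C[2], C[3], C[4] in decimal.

C[1] = 177, C[2] = 227, C[3] = 200, C[4] = 241

C[1]: T = 195, S = E(K, T) = 53; 132 ⊕ 53 = 177.
C[2]: T = 196, S = E(K, T) = 244; 23 ⊕ 244 = 227.
C[3]: T = 197, S = E(K, T) = 180; 124 ⊕ 180 = 200.
C[4]: T = 198, S = E(K, T) = 116; 133 ⊕ 116 = 241.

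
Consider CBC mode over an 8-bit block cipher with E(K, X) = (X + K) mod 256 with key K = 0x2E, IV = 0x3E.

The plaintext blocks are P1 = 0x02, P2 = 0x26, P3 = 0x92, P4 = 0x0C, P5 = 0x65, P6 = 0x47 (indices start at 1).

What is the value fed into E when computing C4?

CBC encryption: C_i = E(K, P_i ⊕ C_{i−1}), with C_{0} = IV.
C1: P1 ⊕ 0x3E = 0x3C; E(K, 0x3C) = 0x6A.
C2: P2 ⊕ 0x6A = 0x4C; E(K, 0x4C) = 0x7A.
C3: P3 ⊕ 0x7A = 0xE8; E(K, 0xE8) = 0x16.
C4: P4 ⊕ 0x16 = 0x1A; E(K, 0x1A) = 0x48.
So the input to E for block 4 is 0x1A.

0x1A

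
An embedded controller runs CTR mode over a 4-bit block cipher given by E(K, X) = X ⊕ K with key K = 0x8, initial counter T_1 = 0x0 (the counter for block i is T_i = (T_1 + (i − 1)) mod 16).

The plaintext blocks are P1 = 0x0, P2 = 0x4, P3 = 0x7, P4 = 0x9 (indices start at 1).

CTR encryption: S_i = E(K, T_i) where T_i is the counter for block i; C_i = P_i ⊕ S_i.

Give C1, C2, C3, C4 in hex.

C1: T = 0x0, S = E(K, T) = 0x8; 0x0 ⊕ 0x8 = 0x8.
C2: T = 0x1, S = E(K, T) = 0x9; 0x4 ⊕ 0x9 = 0xD.
C3: T = 0x2, S = E(K, T) = 0xA; 0x7 ⊕ 0xA = 0xD.
C4: T = 0x3, S = E(K, T) = 0xB; 0x9 ⊕ 0xB = 0x2.

C1 = 0x8, C2 = 0xD, C3 = 0xD, C4 = 0x2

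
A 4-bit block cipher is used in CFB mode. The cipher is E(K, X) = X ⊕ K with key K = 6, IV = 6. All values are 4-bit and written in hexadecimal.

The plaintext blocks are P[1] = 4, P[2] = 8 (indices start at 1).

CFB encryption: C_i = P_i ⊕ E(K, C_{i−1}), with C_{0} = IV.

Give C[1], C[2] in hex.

C[1]: E(K, 6) = 0; 4 ⊕ 0 = 4.
C[2]: E(K, 4) = 2; 8 ⊕ 2 = A.

C[1] = 4, C[2] = A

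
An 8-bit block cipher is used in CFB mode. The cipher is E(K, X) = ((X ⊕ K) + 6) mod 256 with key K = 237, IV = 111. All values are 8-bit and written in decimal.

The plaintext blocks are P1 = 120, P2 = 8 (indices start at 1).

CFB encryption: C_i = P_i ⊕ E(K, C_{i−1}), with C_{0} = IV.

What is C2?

C1: E(K, 111) = 136; 120 ⊕ 136 = 240.
C2: E(K, 240) = 35; 8 ⊕ 35 = 43.

C2 = 43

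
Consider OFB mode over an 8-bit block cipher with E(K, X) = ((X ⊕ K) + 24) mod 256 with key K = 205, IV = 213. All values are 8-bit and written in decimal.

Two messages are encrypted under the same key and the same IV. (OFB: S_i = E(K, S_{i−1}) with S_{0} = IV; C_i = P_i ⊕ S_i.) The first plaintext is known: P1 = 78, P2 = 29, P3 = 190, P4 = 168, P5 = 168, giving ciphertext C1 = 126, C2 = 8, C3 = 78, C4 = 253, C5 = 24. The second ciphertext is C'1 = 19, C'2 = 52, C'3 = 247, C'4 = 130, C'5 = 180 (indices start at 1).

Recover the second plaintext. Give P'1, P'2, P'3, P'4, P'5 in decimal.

P'1 = 35, P'2 = 33, P'3 = 7, P'4 = 215, P'5 = 4

In OFB with a reused IV, both messages share the same keystream S_i, so C_i ⊕ C'_i = P_i ⊕ P'_i and thus P'_i = P_i ⊕ C_i ⊕ C'_i.
P'1: 78 ⊕ 126 ⊕ 19 = 35.
P'2: 29 ⊕ 8 ⊕ 52 = 33.
P'3: 190 ⊕ 78 ⊕ 247 = 7.
P'4: 168 ⊕ 253 ⊕ 130 = 215.
P'5: 168 ⊕ 24 ⊕ 180 = 4.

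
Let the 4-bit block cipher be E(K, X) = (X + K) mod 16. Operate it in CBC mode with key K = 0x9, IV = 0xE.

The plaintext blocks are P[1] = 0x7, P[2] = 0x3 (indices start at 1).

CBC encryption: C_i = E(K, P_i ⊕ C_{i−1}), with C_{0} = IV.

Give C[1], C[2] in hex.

C[1] = 0x2, C[2] = 0xA

C[1]: P[1] ⊕ 0xE = 0x9; E(K, 0x9) = 0x2.
C[2]: P[2] ⊕ 0x2 = 0x1; E(K, 0x1) = 0xA.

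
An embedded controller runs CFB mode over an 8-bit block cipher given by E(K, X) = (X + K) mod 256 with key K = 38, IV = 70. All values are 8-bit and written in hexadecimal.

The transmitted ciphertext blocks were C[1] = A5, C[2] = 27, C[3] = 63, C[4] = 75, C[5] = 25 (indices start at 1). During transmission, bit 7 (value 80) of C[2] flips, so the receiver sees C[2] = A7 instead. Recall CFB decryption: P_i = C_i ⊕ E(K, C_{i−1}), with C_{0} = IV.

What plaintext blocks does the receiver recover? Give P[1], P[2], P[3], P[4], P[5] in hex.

P[1] = 0D, P[2] = 7A, P[3] = BC, P[4] = EE, P[5] = 88

Only C[2] changed, to A7. In CFB, a change in C_i flips the same bit in P_i and garbles P_{i+1}. Decrypting the received ciphertext:
P[1]: E(K, 70) = A8; A5 ⊕ A8 = 0D.
P[2]: E(K, A5) = DD; A7 ⊕ DD = 7A.
P[3]: E(K, A7) = DF; 63 ⊕ DF = BC.
P[4]: E(K, 63) = 9B; 75 ⊕ 9B = EE.
P[5]: E(K, 75) = AD; 25 ⊕ AD = 88.
Blocks that differ from the original plaintext: P[2], P[3].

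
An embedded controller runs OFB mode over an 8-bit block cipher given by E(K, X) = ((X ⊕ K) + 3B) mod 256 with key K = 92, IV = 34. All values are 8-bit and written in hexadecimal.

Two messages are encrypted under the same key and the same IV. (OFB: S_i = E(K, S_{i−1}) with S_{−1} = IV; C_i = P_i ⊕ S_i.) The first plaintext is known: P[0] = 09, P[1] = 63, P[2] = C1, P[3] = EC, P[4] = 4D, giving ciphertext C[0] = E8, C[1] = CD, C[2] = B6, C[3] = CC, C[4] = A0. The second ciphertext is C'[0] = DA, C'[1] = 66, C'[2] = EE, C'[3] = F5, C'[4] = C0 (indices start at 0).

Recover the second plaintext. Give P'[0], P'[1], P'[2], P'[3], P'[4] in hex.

In OFB with a reused IV, both messages share the same keystream S_i, so C_i ⊕ C'_i = P_i ⊕ P'_i and thus P'_i = P_i ⊕ C_i ⊕ C'_i.
P'[0]: 09 ⊕ E8 ⊕ DA = 3B.
P'[1]: 63 ⊕ CD ⊕ 66 = C8.
P'[2]: C1 ⊕ B6 ⊕ EE = 99.
P'[3]: EC ⊕ CC ⊕ F5 = D5.
P'[4]: 4D ⊕ A0 ⊕ C0 = 2D.

P'[0] = 3B, P'[1] = C8, P'[2] = 99, P'[3] = D5, P'[4] = 2D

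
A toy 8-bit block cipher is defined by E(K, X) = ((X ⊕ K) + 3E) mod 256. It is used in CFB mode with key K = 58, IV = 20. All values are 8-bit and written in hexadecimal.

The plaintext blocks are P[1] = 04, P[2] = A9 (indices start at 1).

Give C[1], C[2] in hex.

CFB encryption: C_i = P_i ⊕ E(K, C_{i−1}), with C_{0} = IV.
C[1]: E(K, 20) = B6; 04 ⊕ B6 = B2.
C[2]: E(K, B2) = 28; A9 ⊕ 28 = 81.

C[1] = B2, C[2] = 81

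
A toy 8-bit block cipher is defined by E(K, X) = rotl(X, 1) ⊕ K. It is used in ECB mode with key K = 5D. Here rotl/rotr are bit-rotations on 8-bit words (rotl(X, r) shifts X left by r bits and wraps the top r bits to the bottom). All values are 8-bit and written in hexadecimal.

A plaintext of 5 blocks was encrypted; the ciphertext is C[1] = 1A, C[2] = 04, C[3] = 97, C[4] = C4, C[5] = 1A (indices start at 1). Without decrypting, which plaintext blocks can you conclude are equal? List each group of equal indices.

ECB encrypts each block independently with the same key, so equal ciphertext blocks imply equal plaintext blocks.
C[1] = C[5] = 1A, so P[1] = P[5].

P[1] = P[5]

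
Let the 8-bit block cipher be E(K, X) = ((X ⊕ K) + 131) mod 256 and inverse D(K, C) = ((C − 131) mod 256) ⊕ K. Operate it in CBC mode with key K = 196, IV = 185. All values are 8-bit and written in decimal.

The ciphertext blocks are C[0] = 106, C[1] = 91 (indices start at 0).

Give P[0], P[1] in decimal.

P[0] = 154, P[1] = 118

CBC decryption: P_i = D(K, C_i) ⊕ C_{i−1}, with C_{−1} = IV.
P[0]: D(K, 106) = 35; 35 ⊕ 185 = 154.
P[1]: D(K, 91) = 28; 28 ⊕ 106 = 118.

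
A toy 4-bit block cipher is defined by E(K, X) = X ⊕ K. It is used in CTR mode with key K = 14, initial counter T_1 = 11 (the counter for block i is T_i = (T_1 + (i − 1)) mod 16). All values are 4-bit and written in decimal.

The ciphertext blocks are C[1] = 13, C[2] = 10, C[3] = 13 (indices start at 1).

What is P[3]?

P[3] = 14

CTR decryption: S_i = E(K, T_i) where T_i is the counter for block i; P_i = C_i ⊕ S_i.
P[3]: T = 13, S = E(K, T) = 3; 13 ⊕ 3 = 14.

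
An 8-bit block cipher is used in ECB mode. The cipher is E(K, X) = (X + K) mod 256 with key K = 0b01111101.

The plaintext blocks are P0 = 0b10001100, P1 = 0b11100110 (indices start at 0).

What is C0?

C0 = 0b00001001

ECB encryption: C_i = E(K, P_i).
C0: E(K, 0b10001100) = 0b00001001.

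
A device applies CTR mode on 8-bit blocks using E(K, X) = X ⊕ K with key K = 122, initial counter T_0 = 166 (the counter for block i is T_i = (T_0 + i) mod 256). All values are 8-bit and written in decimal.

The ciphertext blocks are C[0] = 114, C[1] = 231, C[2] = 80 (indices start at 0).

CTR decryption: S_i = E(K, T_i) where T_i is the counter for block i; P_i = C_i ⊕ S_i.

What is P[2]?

P[2]: T = 168, S = E(K, T) = 210; 80 ⊕ 210 = 130.

P[2] = 130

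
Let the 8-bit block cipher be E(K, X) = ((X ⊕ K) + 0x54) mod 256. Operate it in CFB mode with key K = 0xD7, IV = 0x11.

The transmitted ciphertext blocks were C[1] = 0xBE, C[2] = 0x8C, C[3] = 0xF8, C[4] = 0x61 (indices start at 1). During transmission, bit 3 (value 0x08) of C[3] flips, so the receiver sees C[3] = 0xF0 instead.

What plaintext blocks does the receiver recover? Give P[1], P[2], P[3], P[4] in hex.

P[1] = 0xA4, P[2] = 0x31, P[3] = 0x5F, P[4] = 0x1A

CFB decryption: P_i = C_i ⊕ E(K, C_{i−1}), with C_{0} = IV.
Only C[3] changed, to 0xF0. In CFB, a change in C_i flips the same bit in P_i and garbles P_{i+1}. Decrypting the received ciphertext:
P[1]: E(K, 0x11) = 0x1A; 0xBE ⊕ 0x1A = 0xA4.
P[2]: E(K, 0xBE) = 0xBD; 0x8C ⊕ 0xBD = 0x31.
P[3]: E(K, 0x8C) = 0xAF; 0xF0 ⊕ 0xAF = 0x5F.
P[4]: E(K, 0xF0) = 0x7B; 0x61 ⊕ 0x7B = 0x1A.
Blocks that differ from the original plaintext: P[3], P[4].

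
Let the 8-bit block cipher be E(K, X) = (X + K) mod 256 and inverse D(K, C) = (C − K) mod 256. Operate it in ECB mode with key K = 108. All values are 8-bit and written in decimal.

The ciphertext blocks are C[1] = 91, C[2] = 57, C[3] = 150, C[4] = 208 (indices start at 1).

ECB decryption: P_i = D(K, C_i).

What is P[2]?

P[2] = 205

P[2]: D(K, 57) = 205.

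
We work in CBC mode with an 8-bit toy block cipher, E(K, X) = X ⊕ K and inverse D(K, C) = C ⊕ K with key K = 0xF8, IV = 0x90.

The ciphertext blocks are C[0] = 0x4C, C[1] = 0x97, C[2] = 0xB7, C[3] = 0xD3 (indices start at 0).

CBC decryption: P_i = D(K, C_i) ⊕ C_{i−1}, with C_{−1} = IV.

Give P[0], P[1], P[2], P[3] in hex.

P[0]: D(K, 0x4C) = 0xB4; 0xB4 ⊕ 0x90 = 0x24.
P[1]: D(K, 0x97) = 0x6F; 0x6F ⊕ 0x4C = 0x23.
P[2]: D(K, 0xB7) = 0x4F; 0x4F ⊕ 0x97 = 0xD8.
P[3]: D(K, 0xD3) = 0x2B; 0x2B ⊕ 0xB7 = 0x9C.

P[0] = 0x24, P[1] = 0x23, P[2] = 0xD8, P[3] = 0x9C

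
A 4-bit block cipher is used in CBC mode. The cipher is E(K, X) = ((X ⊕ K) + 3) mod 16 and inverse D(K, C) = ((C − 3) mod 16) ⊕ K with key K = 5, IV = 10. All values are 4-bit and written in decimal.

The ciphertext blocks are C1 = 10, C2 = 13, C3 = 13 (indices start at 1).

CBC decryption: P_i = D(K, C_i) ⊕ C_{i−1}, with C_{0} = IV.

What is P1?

P1 = 8

P1: D(K, 10) = 2; 2 ⊕ 10 = 8.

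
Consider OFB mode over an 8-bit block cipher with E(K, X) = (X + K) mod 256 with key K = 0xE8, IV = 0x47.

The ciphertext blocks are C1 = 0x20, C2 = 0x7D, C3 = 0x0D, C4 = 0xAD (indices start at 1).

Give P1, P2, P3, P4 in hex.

P1 = 0x0F, P2 = 0x6A, P3 = 0xF2, P4 = 0x4A

OFB decryption: S_i = E(K, S_{i−1}) with S_{0} = IV; P_i = C_i ⊕ S_i.
P1: S = E(K, 0x47) = 0x2F; 0x20 ⊕ 0x2F = 0x0F.
P2: S = E(K, 0x2F) = 0x17; 0x7D ⊕ 0x17 = 0x6A.
P3: S = E(K, 0x17) = 0xFF; 0x0D ⊕ 0xFF = 0xF2.
P4: S = E(K, 0xFF) = 0xE7; 0xAD ⊕ 0xE7 = 0x4A.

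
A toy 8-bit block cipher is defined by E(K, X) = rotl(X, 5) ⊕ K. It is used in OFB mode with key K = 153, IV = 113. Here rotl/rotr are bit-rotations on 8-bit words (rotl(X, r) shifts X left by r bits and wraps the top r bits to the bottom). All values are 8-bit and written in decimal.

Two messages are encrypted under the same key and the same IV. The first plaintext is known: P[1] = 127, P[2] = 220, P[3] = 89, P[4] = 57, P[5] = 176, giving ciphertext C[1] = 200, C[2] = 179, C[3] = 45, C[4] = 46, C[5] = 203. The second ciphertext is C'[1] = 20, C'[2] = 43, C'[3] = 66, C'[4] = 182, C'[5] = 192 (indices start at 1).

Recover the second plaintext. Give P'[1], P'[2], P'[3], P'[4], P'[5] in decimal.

In OFB with a reused IV, both messages share the same keystream S_i, so C_i ⊕ C'_i = P_i ⊕ P'_i and thus P'_i = P_i ⊕ C_i ⊕ C'_i.
P'[1]: 127 ⊕ 200 ⊕ 20 = 163.
P'[2]: 220 ⊕ 179 ⊕ 43 = 68.
P'[3]: 89 ⊕ 45 ⊕ 66 = 54.
P'[4]: 57 ⊕ 46 ⊕ 182 = 161.
P'[5]: 176 ⊕ 203 ⊕ 192 = 187.

P'[1] = 163, P'[2] = 68, P'[3] = 54, P'[4] = 161, P'[5] = 187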